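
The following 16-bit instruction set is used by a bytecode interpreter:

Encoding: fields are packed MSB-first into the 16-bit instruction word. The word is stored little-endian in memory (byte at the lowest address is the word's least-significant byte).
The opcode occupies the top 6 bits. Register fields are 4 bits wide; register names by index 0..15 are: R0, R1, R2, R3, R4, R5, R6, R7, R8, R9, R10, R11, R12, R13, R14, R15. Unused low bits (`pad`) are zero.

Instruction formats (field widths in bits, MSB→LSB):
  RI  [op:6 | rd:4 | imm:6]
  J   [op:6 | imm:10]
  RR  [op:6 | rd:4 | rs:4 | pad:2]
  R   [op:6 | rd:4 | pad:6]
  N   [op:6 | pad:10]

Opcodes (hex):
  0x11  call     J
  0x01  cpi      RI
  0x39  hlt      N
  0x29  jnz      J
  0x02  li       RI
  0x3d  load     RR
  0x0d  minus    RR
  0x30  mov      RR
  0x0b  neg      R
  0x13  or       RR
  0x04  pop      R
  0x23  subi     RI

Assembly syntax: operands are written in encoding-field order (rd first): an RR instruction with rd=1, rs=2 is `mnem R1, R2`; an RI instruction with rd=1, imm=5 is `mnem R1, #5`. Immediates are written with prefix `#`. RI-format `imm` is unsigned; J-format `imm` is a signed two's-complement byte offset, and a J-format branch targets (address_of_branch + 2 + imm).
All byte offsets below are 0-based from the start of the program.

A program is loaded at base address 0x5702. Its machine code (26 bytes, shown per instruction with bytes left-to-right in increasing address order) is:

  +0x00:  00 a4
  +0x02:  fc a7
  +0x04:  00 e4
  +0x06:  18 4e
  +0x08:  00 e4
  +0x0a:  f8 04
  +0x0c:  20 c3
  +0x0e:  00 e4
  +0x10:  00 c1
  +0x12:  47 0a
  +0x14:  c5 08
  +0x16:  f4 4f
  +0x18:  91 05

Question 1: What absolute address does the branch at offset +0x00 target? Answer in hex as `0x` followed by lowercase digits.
0x5704

@+00  little-endian(00 a4) = 0xa400
  opcode bits[15:10]=0x29: jnz/J
  imm@[9:0]=0x0 ⇒ #0
  target = base 0x5702 + off 0x00 + 2 + imm 0 = 0x5704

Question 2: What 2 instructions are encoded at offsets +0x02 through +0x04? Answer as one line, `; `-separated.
[02] fc a7 → 0xa7fc
  opcode bits[15:10]=0x29: jnz/J
  [9:0] imm=1020 (s10→-4) = #-4
[04] 00 e4 → 0xe400
  opcode bits[15:10]=0x39: hlt/N

jnz #-4; hlt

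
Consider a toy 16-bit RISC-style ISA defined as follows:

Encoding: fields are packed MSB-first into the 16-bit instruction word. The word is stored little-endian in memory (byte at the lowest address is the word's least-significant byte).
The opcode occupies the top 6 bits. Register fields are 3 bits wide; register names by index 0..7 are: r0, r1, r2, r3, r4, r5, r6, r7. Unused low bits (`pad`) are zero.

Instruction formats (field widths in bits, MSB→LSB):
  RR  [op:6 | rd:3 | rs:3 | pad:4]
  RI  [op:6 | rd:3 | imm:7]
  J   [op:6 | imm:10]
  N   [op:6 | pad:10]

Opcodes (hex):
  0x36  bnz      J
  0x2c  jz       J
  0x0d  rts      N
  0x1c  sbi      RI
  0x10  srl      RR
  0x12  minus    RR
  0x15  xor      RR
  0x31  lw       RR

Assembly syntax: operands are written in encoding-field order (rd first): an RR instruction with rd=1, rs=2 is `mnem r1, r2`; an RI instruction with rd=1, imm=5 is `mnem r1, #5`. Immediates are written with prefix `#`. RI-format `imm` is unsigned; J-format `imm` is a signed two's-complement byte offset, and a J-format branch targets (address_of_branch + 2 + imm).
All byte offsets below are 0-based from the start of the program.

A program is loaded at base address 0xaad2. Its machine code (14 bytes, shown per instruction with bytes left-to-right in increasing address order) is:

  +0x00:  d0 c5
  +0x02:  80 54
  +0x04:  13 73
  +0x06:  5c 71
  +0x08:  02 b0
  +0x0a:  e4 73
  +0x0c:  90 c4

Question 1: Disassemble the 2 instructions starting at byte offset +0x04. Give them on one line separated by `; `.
sbi r6, #19; sbi r2, #92

off 0x04: read 13 73 as little → 0x7313
  top 6b → 0x1c → sbi [RI]
  rd@[9:7]=0x6 ⇒ r6
  imm@[6:0]=0x13 ⇒ #19
off 0x06: read 5c 71 as little → 0x715c
  top 6b → 0x1c → sbi [RI]
  rd@[9:7]=0x2 ⇒ r2
  imm@[6:0]=0x5c ⇒ #92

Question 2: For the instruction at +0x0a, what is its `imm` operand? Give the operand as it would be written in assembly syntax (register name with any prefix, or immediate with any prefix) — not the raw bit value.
off 0x0a: read e4 73 as little → 0x73e4
  opcode bits[15:10]=0x1c: sbi/RI
  [9:7] rd=7 = r7
  [6:0] imm=100 = #100

#100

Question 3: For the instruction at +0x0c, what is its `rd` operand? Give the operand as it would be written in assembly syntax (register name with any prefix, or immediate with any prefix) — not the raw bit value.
r1

[0c] 90 c4 → 0xc490
  top 6b → 0x31 → lw [RR]
  rd: (w>>7)&0x7=0x1 → r1
  rs: (w>>4)&0x7=0x1 → r1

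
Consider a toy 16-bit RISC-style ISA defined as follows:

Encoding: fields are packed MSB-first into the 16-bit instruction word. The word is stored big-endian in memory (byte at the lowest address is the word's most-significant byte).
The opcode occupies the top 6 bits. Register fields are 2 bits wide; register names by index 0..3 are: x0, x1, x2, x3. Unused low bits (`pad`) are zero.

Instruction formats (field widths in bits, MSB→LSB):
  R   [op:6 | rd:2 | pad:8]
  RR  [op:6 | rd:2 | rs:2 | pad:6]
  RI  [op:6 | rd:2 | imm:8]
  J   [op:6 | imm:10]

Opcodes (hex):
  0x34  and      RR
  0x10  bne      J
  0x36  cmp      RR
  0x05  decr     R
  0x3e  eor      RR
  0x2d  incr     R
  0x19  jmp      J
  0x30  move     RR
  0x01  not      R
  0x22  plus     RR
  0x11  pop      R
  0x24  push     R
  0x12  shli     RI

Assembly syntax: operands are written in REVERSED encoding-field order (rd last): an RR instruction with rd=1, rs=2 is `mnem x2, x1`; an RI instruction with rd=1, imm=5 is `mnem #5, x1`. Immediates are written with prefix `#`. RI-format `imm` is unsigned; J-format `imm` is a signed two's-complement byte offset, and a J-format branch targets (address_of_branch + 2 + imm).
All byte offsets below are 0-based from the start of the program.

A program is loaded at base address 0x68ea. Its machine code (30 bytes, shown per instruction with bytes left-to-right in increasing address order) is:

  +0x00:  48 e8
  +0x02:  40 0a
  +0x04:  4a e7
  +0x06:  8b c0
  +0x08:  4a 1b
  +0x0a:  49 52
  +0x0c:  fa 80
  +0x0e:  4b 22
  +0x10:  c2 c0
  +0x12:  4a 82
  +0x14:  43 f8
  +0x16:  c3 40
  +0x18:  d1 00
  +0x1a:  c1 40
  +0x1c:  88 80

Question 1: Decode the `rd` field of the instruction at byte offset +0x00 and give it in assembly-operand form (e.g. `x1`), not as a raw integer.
x0

off 0x00: read 48 e8 as big → 0x48e8
  top 6b → 0x12 → shli [RI]
  rd@[9:8]=0x0 ⇒ x0
  imm@[7:0]=0xe8 ⇒ #232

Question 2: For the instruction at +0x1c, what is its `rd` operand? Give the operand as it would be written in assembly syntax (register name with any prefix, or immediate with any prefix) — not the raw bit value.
@+1c  big-endian(88 80) = 0x8880
  op=0x8880>>10=0x22 ⇒ plus (RR)
  rd: (w>>8)&0x3=0x0 → x0
  rs: (w>>6)&0x3=0x2 → x2

x0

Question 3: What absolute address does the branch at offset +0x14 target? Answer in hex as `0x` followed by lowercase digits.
0x68f8

off 0x14: read 43 f8 as big → 0x43f8
  top 6b → 0x10 → bne [J]
  [9:0] imm=1016 (s10→-8) = #-8
  target = base 0x68ea + off 0x14 + 2 + imm -8 = 0x68f8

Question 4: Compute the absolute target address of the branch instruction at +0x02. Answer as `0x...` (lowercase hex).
0x68f8

off 0x02: read 40 0a as big → 0x400a
  op=0x400a>>10=0x10 ⇒ bne (J)
  [9:0] imm=10 = #10
  target = base 0x68ea + off 0x02 + 2 + imm 10 = 0x68f8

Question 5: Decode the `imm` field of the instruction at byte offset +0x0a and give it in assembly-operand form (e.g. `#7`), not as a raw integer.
@+0a  big-endian(49 52) = 0x4952
  top 6b → 0x12 → shli [RI]
  [9:8] rd=1 = x1
  [7:0] imm=82 = #82

#82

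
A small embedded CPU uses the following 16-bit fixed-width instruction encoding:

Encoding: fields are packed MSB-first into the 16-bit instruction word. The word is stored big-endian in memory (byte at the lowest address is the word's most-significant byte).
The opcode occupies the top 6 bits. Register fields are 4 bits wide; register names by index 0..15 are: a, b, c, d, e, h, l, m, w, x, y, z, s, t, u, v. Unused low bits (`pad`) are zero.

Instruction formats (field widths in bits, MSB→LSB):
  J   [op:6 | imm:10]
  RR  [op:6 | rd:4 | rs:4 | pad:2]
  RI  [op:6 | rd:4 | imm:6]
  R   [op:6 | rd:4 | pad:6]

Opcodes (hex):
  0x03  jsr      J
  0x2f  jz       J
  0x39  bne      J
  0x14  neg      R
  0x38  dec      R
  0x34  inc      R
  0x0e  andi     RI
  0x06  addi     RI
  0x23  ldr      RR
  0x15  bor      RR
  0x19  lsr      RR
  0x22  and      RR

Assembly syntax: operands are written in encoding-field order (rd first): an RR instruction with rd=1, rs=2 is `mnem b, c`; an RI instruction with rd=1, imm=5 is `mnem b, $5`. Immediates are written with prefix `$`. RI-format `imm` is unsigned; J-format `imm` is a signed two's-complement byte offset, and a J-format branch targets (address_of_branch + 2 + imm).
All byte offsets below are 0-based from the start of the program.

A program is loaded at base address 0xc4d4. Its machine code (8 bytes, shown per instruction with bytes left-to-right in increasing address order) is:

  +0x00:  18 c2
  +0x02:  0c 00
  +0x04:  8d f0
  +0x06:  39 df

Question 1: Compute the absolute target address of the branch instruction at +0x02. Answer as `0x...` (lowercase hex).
[02] 0c 00 → 0x0c00
  top 6b → 0x3 → jsr [J]
  [9:0] imm=0 = $0
  target = base 0xc4d4 + off 0x02 + 2 + imm 0 = 0xc4d8

0xc4d8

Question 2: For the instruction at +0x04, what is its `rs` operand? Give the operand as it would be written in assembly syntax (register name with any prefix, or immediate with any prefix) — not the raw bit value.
s

+0x04: 8d f0 ⇒ word 0x8df0 (big)
  opcode bits[15:10]=0x23: ldr/RR
  rd@[9:6]=0x7 ⇒ m
  rs@[5:2]=0xc ⇒ s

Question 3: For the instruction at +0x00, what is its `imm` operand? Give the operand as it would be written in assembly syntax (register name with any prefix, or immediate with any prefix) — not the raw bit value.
[00] 18 c2 → 0x18c2
  opcode bits[15:10]=0x6: addi/RI
  [9:6] rd=3 = d
  [5:0] imm=2 = $2

$2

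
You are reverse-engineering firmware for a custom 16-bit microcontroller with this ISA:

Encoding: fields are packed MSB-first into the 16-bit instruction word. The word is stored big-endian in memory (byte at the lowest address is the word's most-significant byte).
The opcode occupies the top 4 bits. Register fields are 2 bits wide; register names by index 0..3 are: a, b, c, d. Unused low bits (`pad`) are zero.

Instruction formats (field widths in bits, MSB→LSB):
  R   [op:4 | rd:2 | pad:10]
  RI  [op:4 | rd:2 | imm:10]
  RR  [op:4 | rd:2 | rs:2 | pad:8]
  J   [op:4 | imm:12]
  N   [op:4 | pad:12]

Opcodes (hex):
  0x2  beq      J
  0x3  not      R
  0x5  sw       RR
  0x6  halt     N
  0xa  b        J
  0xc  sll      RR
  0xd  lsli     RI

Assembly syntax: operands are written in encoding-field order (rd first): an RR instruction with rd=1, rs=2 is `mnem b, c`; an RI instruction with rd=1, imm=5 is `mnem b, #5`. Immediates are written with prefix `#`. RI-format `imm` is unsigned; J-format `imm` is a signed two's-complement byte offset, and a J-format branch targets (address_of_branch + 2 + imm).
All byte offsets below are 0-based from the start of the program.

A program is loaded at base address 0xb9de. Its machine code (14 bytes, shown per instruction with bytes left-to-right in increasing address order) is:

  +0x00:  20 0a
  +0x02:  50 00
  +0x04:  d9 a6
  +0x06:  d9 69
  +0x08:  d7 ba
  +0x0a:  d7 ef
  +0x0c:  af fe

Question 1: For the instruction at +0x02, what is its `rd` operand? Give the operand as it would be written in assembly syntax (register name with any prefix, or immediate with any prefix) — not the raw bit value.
a

+0x02: 50 00 ⇒ word 0x5000 (big)
  opcode bits[15:12]=0x5: sw/RR
  rd: (w>>10)&0x3=0x0 → a
  rs: (w>>8)&0x3=0x0 → a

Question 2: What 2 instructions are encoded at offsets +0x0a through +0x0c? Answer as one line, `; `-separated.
@+0a  big-endian(d7 ef) = 0xd7ef
  op=0xd7ef>>12=0xd ⇒ lsli (RI)
  rd@[11:10]=0x1 ⇒ b
  imm@[9:0]=0x3ef ⇒ #1007
@+0c  big-endian(af fe) = 0xaffe
  op=0xaffe>>12=0xa ⇒ b (J)
  imm@[11:0]=0xffe (s12→-2) ⇒ #-2

lsli b, #1007; b #-2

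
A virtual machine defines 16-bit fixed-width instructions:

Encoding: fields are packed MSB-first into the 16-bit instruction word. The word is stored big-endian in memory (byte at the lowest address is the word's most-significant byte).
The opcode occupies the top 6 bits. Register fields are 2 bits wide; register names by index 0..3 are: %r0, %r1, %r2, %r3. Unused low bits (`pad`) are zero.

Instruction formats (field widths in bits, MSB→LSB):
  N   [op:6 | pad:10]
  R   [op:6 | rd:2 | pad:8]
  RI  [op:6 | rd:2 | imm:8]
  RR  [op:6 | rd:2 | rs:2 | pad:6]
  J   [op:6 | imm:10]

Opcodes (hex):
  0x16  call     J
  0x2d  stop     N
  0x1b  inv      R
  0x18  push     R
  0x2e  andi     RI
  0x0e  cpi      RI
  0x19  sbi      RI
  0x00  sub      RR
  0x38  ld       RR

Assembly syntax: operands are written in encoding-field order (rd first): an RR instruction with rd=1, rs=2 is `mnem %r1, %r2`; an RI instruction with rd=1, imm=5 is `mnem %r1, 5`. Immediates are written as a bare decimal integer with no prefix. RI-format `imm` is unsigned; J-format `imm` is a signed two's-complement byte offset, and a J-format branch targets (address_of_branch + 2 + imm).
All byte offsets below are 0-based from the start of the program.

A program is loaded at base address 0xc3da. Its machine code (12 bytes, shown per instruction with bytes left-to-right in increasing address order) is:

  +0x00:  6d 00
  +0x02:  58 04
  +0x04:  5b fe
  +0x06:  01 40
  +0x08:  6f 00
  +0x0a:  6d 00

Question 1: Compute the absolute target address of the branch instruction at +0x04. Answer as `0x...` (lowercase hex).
0xc3de

[04] 5b fe → 0x5bfe
  op=0x5bfe>>10=0x16 ⇒ call (J)
  imm: (w>>0)&0x3ff=0x3fe (s10→-2) → -2
  target = base 0xc3da + off 0x04 + 2 + imm -2 = 0xc3de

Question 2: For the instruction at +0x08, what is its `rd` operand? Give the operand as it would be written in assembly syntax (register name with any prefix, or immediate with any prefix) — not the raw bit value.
%r3

[08] 6f 00 → 0x6f00
  top 6b → 0x1b → inv [R]
  rd: (w>>8)&0x3=0x3 → %r3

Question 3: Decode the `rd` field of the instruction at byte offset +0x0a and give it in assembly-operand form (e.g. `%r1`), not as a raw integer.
+0x0a: 6d 00 ⇒ word 0x6d00 (big)
  opcode bits[15:10]=0x1b: inv/R
  rd: (w>>8)&0x3=0x1 → %r1

%r1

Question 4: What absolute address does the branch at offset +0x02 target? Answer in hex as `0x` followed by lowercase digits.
off 0x02: read 58 04 as big → 0x5804
  op=0x5804>>10=0x16 ⇒ call (J)
  imm: (w>>0)&0x3ff=0x4 → 4
  target = base 0xc3da + off 0x02 + 2 + imm 4 = 0xc3e2

0xc3e2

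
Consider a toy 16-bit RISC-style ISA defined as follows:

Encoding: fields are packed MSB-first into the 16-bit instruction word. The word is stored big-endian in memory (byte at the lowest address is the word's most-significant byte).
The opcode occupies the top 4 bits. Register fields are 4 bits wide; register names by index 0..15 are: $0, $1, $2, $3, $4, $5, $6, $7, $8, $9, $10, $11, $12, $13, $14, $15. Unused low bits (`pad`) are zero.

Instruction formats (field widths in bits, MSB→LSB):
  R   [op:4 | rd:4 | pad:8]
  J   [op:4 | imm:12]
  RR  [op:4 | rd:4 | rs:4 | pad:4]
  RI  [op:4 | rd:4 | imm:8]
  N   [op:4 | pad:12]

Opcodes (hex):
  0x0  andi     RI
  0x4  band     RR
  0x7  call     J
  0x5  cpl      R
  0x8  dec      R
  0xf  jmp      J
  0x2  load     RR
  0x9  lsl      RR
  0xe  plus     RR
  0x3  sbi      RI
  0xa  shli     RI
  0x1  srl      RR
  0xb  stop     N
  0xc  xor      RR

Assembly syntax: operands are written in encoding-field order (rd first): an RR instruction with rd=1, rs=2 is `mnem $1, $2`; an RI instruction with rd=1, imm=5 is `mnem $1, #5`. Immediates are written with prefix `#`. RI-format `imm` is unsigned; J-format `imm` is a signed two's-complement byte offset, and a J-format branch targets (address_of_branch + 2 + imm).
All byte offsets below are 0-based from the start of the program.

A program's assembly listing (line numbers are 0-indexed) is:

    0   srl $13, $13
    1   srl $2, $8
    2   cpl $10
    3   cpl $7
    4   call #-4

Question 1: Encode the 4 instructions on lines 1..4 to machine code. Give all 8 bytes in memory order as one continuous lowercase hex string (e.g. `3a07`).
L1: srl op=0x1:4|rd=2:4|rs=8:4|pad=0:4 ⇒ 0x1280 ⇒ big 12 80
L2: cpl op=0x5:4|rd=10:4|pad=0:8 ⇒ 0x5a00 ⇒ big 5a 00
L3: cpl op=0x5:4|rd=7:4|pad=0:8 ⇒ 0x5700 ⇒ big 57 00
L4: call op=0x7:4|imm=-4:12 ⇒ 0x7ffc ⇒ big 7f fc

12805a0057007ffc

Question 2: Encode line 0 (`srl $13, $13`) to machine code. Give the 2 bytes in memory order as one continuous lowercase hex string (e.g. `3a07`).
1dd0

line 0 (srl): pack op=0x1:4|rd=13:4|rs=13:4|pad=0:4 = 0x1dd0; big→ 1d d0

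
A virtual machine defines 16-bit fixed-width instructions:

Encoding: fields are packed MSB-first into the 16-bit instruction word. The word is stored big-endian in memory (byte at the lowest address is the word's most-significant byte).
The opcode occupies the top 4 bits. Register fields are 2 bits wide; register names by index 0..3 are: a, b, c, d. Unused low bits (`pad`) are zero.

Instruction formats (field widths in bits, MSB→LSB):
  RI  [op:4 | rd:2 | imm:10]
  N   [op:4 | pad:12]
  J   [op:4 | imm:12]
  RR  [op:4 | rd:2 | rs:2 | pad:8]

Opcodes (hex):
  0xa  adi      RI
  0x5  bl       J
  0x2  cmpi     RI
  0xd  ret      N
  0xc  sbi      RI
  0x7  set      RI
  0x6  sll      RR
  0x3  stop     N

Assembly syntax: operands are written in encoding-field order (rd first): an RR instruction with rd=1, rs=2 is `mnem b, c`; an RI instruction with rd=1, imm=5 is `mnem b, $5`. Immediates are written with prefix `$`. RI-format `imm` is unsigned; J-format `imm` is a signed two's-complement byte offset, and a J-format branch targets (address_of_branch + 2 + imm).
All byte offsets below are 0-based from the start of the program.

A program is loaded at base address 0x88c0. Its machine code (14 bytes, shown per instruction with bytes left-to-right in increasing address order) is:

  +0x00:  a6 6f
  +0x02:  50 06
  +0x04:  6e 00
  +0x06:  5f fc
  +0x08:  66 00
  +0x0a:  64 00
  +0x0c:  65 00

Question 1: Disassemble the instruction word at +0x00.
[00] a6 6f → 0xa66f
  op=0xa66f>>12=0xa ⇒ adi (RI)
  rd: (w>>10)&0x3=0x1 → b
  imm: (w>>0)&0x3ff=0x26f → $623

adi b, $623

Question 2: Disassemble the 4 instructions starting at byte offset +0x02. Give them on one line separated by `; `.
@+02  big-endian(50 06) = 0x5006
  opcode bits[15:12]=0x5: bl/J
  imm@[11:0]=0x6 ⇒ $6
@+04  big-endian(6e 00) = 0x6e00
  opcode bits[15:12]=0x6: sll/RR
  rd@[11:10]=0x3 ⇒ d
  rs@[9:8]=0x2 ⇒ c
@+06  big-endian(5f fc) = 0x5ffc
  opcode bits[15:12]=0x5: bl/J
  imm@[11:0]=0xffc (s12→-4) ⇒ $-4
@+08  big-endian(66 00) = 0x6600
  opcode bits[15:12]=0x6: sll/RR
  rd@[11:10]=0x1 ⇒ b
  rs@[9:8]=0x2 ⇒ c

bl $6; sll d, c; bl $-4; sll b, c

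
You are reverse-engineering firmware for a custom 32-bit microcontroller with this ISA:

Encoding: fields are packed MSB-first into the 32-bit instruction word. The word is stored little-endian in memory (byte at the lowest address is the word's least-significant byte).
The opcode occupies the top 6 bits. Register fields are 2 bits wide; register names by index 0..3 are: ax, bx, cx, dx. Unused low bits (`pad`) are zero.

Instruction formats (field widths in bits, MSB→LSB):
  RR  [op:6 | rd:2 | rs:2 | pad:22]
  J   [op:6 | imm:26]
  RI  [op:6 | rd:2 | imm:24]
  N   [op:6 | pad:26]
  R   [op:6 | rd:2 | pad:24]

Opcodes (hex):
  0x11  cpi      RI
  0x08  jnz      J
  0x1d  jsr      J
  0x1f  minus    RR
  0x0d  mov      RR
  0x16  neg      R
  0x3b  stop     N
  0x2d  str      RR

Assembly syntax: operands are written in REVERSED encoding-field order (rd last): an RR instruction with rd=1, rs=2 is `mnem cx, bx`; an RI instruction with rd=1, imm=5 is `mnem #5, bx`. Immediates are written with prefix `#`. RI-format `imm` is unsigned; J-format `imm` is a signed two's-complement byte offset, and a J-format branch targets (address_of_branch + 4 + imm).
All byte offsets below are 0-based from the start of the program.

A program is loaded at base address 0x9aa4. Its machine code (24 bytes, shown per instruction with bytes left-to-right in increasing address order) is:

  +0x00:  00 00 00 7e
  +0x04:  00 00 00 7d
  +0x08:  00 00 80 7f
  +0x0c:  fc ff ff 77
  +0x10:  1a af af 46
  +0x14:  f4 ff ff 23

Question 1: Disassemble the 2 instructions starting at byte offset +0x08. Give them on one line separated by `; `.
minus cx, dx; jsr #-4

[08] 00 00 80 7f → 0x7f800000
  top 6b → 0x1f → minus [RR]
  rd: (w>>24)&0x3=0x3 → dx
  rs: (w>>22)&0x3=0x2 → cx
[0c] fc ff ff 77 → 0x77fffffc
  top 6b → 0x1d → jsr [J]
  imm: (w>>0)&0x3ffffff=0x3fffffc (s26→-4) → #-4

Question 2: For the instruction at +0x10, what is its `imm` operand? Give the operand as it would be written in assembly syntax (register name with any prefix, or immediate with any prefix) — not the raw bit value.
#11513626

+0x10: 1a af af 46 ⇒ word 0x46afaf1a (little)
  top 6b → 0x11 → cpi [RI]
  rd: (w>>24)&0x3=0x2 → cx
  imm: (w>>0)&0xffffff=0xafaf1a → #11513626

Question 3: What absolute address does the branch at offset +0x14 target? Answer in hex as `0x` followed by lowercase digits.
@+14  little-endian(f4 ff ff 23) = 0x23fffff4
  op=0x23fffff4>>26=0x8 ⇒ jnz (J)
  imm: (w>>0)&0x3ffffff=0x3fffff4 (s26→-12) → #-12
  target = base 0x9aa4 + off 0x14 + 4 + imm -12 = 0x9ab0

0x9ab0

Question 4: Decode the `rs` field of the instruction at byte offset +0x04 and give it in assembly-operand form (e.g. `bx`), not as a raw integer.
ax

[04] 00 00 00 7d → 0x7d000000
  opcode bits[31:26]=0x1f: minus/RR
  rd@[25:24]=0x1 ⇒ bx
  rs@[23:22]=0x0 ⇒ ax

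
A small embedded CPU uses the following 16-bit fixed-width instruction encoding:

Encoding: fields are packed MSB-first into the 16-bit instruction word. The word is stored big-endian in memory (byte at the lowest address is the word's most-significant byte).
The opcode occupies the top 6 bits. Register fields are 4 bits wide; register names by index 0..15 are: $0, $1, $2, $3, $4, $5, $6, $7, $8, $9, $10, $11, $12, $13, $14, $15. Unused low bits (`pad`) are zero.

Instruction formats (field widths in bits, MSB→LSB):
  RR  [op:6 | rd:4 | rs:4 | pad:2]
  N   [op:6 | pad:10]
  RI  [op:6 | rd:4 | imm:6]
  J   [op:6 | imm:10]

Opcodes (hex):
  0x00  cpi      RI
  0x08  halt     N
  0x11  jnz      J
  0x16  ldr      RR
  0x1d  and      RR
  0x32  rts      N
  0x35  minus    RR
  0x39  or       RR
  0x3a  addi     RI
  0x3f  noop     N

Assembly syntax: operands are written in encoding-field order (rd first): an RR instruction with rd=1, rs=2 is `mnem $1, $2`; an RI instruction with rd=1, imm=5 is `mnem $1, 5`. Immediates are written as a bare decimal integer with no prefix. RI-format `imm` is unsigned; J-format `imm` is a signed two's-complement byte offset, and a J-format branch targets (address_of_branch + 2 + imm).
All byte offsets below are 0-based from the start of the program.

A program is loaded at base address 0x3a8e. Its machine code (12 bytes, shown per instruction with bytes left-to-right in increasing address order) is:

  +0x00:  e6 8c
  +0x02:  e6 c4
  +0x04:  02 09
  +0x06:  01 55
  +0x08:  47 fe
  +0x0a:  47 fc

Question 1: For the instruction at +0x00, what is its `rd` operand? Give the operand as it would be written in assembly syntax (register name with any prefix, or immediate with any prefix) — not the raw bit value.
$10

[00] e6 8c → 0xe68c
  top 6b → 0x39 → or [RR]
  rd@[9:6]=0xa ⇒ $10
  rs@[5:2]=0x3 ⇒ $3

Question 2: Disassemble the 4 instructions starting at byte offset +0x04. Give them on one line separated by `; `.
cpi $8, 9; cpi $5, 21; jnz -2; jnz -4

[04] 02 09 → 0x0209
  op=0x0209>>10=0x0 ⇒ cpi (RI)
  rd@[9:6]=0x8 ⇒ $8
  imm@[5:0]=0x9 ⇒ 9
[06] 01 55 → 0x0155
  op=0x0155>>10=0x0 ⇒ cpi (RI)
  rd@[9:6]=0x5 ⇒ $5
  imm@[5:0]=0x15 ⇒ 21
[08] 47 fe → 0x47fe
  op=0x47fe>>10=0x11 ⇒ jnz (J)
  imm@[9:0]=0x3fe (s10→-2) ⇒ -2
[0a] 47 fc → 0x47fc
  op=0x47fc>>10=0x11 ⇒ jnz (J)
  imm@[9:0]=0x3fc (s10→-4) ⇒ -4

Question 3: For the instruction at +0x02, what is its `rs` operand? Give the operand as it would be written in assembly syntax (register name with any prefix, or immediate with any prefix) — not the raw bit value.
$1

off 0x02: read e6 c4 as big → 0xe6c4
  top 6b → 0x39 → or [RR]
  rd: (w>>6)&0xf=0xb → $11
  rs: (w>>2)&0xf=0x1 → $1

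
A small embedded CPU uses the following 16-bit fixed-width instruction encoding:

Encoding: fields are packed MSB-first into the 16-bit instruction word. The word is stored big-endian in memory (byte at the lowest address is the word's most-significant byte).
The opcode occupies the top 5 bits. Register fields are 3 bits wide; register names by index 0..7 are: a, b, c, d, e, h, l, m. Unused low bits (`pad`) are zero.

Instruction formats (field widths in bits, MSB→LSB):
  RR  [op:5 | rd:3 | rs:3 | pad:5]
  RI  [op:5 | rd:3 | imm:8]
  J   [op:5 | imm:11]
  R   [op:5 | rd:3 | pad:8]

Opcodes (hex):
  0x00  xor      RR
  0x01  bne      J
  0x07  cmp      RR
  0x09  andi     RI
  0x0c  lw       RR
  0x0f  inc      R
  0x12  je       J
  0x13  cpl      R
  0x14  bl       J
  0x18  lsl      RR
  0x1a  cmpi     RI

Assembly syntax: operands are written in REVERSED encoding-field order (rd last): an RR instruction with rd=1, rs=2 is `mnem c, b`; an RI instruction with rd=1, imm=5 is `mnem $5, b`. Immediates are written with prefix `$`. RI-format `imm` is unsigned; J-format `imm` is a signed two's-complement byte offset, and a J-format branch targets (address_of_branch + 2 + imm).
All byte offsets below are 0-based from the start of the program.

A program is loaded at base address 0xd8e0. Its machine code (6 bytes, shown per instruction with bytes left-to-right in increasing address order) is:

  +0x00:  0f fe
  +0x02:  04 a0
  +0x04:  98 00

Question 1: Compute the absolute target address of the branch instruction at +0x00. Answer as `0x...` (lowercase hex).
0xd8e0

[00] 0f fe → 0x0ffe
  top 5b → 0x1 → bne [J]
  [10:0] imm=2046 (s11→-2) = $-2
  target = base 0xd8e0 + off 0x00 + 2 + imm -2 = 0xd8e0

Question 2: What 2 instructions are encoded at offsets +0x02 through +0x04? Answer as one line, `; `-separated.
xor h, e; cpl a

off 0x02: read 04 a0 as big → 0x04a0
  op=0x04a0>>11=0x0 ⇒ xor (RR)
  rd@[10:8]=0x4 ⇒ e
  rs@[7:5]=0x5 ⇒ h
off 0x04: read 98 00 as big → 0x9800
  op=0x9800>>11=0x13 ⇒ cpl (R)
  rd@[10:8]=0x0 ⇒ a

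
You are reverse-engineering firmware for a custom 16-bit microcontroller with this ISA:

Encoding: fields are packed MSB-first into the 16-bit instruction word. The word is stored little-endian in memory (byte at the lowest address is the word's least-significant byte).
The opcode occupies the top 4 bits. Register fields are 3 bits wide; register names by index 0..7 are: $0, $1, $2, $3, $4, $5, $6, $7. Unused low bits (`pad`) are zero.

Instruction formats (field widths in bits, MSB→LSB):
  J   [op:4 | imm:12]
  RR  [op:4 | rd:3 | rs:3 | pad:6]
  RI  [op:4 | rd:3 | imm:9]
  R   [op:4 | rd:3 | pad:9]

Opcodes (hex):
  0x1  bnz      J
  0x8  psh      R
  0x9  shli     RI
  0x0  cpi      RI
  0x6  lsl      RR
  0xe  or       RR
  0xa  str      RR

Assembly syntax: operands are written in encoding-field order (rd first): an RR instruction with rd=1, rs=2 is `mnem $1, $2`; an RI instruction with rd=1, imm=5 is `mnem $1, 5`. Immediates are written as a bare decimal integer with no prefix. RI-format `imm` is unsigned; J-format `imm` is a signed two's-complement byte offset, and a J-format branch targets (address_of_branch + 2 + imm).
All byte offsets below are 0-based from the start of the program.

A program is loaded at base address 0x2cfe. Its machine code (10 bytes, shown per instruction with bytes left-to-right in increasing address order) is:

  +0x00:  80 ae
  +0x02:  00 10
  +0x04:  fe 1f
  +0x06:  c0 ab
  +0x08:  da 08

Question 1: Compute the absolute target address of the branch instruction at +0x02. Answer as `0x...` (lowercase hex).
[02] 00 10 → 0x1000
  top 4b → 0x1 → bnz [J]
  [11:0] imm=0 = 0
  target = base 0x2cfe + off 0x02 + 2 + imm 0 = 0x2d02

0x2d02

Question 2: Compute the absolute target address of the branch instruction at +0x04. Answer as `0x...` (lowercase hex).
+0x04: fe 1f ⇒ word 0x1ffe (little)
  opcode bits[15:12]=0x1: bnz/J
  imm: (w>>0)&0xfff=0xffe (s12→-2) → -2
  target = base 0x2cfe + off 0x04 + 2 + imm -2 = 0x2d02

0x2d02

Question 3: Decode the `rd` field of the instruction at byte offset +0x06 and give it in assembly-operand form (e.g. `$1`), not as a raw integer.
[06] c0 ab → 0xabc0
  op=0xabc0>>12=0xa ⇒ str (RR)
  [11:9] rd=5 = $5
  [8:6] rs=7 = $7

$5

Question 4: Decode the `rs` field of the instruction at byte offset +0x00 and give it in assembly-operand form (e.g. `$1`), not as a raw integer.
@+00  little-endian(80 ae) = 0xae80
  top 4b → 0xa → str [RR]
  rd: (w>>9)&0x7=0x7 → $7
  rs: (w>>6)&0x7=0x2 → $2

$2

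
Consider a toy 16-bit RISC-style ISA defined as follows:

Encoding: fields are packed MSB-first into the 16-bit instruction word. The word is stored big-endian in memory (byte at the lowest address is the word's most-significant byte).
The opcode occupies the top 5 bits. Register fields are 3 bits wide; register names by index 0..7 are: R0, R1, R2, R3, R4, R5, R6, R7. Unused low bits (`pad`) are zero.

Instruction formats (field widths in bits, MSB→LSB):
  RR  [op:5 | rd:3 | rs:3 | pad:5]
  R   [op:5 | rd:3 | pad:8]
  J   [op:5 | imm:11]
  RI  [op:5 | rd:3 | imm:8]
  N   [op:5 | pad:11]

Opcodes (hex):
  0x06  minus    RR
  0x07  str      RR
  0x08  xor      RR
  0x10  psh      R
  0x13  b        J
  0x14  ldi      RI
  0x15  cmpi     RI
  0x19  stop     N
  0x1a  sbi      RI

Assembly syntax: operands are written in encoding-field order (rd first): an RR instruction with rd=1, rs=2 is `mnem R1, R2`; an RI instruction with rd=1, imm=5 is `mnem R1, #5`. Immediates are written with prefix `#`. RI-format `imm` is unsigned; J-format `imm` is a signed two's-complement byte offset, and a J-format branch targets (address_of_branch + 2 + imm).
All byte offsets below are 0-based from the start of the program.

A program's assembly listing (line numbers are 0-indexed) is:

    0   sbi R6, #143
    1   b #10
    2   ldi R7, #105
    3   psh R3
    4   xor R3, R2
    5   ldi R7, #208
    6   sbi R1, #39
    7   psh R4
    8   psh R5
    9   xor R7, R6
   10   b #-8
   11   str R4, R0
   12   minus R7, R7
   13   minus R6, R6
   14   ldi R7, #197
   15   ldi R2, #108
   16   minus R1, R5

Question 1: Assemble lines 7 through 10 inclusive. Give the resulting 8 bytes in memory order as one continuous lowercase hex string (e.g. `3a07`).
8400850047c09ff8

L7: psh op=0x10:5|rd=4:3|pad=0:8 ⇒ 0x8400 ⇒ big 84 00
L8: psh op=0x10:5|rd=5:3|pad=0:8 ⇒ 0x8500 ⇒ big 85 00
L9: xor op=0x8:5|rd=7:3|rs=6:3|pad=0:5 ⇒ 0x47c0 ⇒ big 47 c0
L10: b op=0x13:5|imm=-8:11 ⇒ 0x9ff8 ⇒ big 9f f8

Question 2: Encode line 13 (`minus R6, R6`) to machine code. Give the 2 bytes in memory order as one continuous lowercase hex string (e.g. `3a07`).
line 13 (minus): pack op=0x6:5|rd=6:3|rs=6:3|pad=0:5 = 0x36c0; big→ 36 c0

36c0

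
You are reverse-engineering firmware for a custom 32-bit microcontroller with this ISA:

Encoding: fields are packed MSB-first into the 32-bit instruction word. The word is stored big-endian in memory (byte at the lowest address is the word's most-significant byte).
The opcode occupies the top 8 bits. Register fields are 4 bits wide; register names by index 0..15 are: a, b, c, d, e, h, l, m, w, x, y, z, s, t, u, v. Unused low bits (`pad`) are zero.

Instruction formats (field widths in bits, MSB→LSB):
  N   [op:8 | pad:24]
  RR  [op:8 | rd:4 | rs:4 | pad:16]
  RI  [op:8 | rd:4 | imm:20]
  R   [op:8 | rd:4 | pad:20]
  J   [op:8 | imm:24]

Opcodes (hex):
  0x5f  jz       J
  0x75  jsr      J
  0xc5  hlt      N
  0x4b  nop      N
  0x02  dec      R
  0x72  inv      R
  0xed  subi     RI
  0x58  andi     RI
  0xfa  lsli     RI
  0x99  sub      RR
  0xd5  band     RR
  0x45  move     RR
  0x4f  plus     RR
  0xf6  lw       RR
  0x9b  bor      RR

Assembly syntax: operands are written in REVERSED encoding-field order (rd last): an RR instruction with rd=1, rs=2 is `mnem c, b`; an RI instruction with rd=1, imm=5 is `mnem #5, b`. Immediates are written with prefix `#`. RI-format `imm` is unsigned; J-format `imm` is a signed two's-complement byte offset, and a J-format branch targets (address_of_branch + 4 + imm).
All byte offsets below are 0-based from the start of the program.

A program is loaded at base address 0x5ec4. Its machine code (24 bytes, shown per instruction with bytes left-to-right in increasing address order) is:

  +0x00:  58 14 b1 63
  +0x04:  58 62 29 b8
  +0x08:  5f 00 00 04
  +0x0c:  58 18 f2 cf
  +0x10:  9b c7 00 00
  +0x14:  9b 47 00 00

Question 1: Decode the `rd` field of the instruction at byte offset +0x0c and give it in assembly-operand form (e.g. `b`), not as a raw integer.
b

off 0x0c: read 58 18 f2 cf as big → 0x5818f2cf
  top 8b → 0x58 → andi [RI]
  [23:20] rd=1 = b
  [19:0] imm=586447 = #586447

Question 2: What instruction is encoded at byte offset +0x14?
+0x14: 9b 47 00 00 ⇒ word 0x9b470000 (big)
  opcode bits[31:24]=0x9b: bor/RR
  rd@[23:20]=0x4 ⇒ e
  rs@[19:16]=0x7 ⇒ m

bor m, e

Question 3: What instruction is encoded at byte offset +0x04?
[04] 58 62 29 b8 → 0x586229b8
  opcode bits[31:24]=0x58: andi/RI
  rd@[23:20]=0x6 ⇒ l
  imm@[19:0]=0x229b8 ⇒ #141752

andi #141752, l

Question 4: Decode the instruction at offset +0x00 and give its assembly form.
andi #307555, b

[00] 58 14 b1 63 → 0x5814b163
  top 8b → 0x58 → andi [RI]
  [23:20] rd=1 = b
  [19:0] imm=307555 = #307555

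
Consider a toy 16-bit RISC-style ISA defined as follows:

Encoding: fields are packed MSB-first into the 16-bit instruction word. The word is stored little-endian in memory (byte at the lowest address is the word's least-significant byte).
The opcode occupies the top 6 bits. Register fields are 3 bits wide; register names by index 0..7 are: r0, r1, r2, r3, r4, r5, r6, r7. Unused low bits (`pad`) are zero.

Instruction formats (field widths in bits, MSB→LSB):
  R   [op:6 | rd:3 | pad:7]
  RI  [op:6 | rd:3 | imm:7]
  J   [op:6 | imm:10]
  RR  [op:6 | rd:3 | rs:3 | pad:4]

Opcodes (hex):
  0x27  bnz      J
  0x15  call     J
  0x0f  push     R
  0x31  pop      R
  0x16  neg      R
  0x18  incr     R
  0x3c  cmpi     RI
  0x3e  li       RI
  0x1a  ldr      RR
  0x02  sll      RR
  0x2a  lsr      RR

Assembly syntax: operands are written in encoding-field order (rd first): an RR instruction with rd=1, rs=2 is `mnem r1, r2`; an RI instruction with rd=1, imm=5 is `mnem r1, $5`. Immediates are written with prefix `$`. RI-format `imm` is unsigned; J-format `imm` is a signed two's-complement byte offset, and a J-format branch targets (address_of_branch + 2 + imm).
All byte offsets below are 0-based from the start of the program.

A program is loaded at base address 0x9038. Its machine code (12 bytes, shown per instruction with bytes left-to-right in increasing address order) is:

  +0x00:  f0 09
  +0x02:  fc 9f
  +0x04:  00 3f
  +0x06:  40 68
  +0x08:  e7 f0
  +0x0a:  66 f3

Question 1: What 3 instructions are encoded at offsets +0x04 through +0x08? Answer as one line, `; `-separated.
push r6; ldr r0, r4; cmpi r1, $103

+0x04: 00 3f ⇒ word 0x3f00 (little)
  op=0x3f00>>10=0xf ⇒ push (R)
  rd: (w>>7)&0x7=0x6 → r6
+0x06: 40 68 ⇒ word 0x6840 (little)
  op=0x6840>>10=0x1a ⇒ ldr (RR)
  rd: (w>>7)&0x7=0x0 → r0
  rs: (w>>4)&0x7=0x4 → r4
+0x08: e7 f0 ⇒ word 0xf0e7 (little)
  op=0xf0e7>>10=0x3c ⇒ cmpi (RI)
  rd: (w>>7)&0x7=0x1 → r1
  imm: (w>>0)&0x7f=0x67 → $103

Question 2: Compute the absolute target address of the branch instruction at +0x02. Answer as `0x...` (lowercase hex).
off 0x02: read fc 9f as little → 0x9ffc
  opcode bits[15:10]=0x27: bnz/J
  [9:0] imm=1020 (s10→-4) = $-4
  target = base 0x9038 + off 0x02 + 2 + imm -4 = 0x9038

0x9038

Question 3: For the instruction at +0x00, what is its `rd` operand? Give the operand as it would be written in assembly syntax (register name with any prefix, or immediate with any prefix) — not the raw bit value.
r3

off 0x00: read f0 09 as little → 0x09f0
  opcode bits[15:10]=0x2: sll/RR
  rd@[9:7]=0x3 ⇒ r3
  rs@[6:4]=0x7 ⇒ r7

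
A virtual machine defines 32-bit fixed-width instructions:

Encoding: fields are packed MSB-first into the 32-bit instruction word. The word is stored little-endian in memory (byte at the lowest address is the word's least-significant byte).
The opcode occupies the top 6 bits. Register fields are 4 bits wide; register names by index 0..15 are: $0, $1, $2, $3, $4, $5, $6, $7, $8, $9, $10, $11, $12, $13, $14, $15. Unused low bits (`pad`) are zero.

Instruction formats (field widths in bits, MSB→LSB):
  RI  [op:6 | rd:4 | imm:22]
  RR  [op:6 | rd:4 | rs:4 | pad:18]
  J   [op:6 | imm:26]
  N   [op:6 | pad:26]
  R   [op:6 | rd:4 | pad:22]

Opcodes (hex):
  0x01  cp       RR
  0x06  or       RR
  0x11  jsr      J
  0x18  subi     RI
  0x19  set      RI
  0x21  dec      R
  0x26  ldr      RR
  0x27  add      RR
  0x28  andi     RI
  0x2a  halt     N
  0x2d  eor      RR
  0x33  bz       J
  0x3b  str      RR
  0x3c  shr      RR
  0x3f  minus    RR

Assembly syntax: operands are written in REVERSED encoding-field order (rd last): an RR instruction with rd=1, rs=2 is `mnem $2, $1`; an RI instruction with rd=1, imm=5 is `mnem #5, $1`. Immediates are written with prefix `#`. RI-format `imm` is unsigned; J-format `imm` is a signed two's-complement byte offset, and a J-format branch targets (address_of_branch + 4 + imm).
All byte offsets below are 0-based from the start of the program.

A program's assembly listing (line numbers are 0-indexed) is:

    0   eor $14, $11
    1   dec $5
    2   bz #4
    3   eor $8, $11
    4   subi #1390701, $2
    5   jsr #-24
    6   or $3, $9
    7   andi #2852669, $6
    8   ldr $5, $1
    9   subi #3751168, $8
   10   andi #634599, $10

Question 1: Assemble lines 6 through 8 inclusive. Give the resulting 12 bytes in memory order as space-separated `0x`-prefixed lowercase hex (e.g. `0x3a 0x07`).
6. or fields op=0x6:6|rd=9:4|rs=3:4|pad=0:18 → word 1a4c0000h → 00 00 4c 1a
7. andi fields op=0x28:6|rd=6:4|imm=2852669:22 → word a1ab873dh → 3d 87 ab a1
8. ldr fields op=0x26:6|rd=1:4|rs=5:4|pad=0:18 → word 98540000h → 00 00 54 98

0x00 0x00 0x4c 0x1a 0x3d 0x87 0xab 0xa1 0x00 0x00 0x54 0x98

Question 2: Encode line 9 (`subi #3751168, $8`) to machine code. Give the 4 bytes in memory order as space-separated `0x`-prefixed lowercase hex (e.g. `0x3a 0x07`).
0x00 0x3d 0x39 0x62

9. subi fields op=0x18:6|rd=8:4|imm=3751168:22 → word 62393d00h → 00 3d 39 62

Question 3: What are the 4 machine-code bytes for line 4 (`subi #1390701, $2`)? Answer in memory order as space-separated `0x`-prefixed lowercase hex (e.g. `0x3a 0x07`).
L4: subi op=0x18:6|rd=2:4|imm=1390701:22 ⇒ 0x6095386d ⇒ little 6d 38 95 60

0x6d 0x38 0x95 0x60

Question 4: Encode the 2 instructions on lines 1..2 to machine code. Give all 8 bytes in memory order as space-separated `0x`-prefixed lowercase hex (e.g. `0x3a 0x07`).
0x00 0x00 0x40 0x85 0x04 0x00 0x00 0xcc

L1: dec op=0x21:6|rd=5:4|pad=0:22 ⇒ 0x85400000 ⇒ little 00 00 40 85
L2: bz op=0x33:6|imm=4:26 ⇒ 0xcc000004 ⇒ little 04 00 00 cc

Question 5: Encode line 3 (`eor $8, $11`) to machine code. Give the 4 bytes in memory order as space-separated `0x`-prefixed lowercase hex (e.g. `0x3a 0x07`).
3. eor fields op=0x2d:6|rd=11:4|rs=8:4|pad=0:18 → word b6e00000h → 00 00 e0 b6

0x00 0x00 0xe0 0xb6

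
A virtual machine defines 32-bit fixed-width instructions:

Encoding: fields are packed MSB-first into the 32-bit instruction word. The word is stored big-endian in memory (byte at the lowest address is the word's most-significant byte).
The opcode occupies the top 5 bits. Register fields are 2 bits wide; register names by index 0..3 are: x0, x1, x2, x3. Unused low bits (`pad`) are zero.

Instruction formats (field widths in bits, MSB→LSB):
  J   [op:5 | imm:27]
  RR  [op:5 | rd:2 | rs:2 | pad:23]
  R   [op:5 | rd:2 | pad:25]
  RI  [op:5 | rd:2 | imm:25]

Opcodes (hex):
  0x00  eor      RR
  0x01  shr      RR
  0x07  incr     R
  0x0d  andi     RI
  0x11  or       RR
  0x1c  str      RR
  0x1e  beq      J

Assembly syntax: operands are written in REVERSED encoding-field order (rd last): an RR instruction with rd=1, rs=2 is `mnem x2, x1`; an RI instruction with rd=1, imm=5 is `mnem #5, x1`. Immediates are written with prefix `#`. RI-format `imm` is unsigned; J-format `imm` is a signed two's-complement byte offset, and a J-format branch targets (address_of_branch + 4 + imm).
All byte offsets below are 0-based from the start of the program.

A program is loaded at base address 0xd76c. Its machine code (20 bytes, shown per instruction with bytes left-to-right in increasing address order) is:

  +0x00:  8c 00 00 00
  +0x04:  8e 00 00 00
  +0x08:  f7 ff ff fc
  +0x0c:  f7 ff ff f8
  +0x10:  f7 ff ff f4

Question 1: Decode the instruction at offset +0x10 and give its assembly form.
beq #-12

+0x10: f7 ff ff f4 ⇒ word 0xf7fffff4 (big)
  op=0xf7fffff4>>27=0x1e ⇒ beq (J)
  imm: (w>>0)&0x7ffffff=0x7fffff4 (s27→-12) → #-12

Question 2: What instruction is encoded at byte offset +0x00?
or x0, x2

+0x00: 8c 00 00 00 ⇒ word 0x8c000000 (big)
  op=0x8c000000>>27=0x11 ⇒ or (RR)
  [26:25] rd=2 = x2
  [24:23] rs=0 = x0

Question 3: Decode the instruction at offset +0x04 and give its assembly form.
or x0, x3

+0x04: 8e 00 00 00 ⇒ word 0x8e000000 (big)
  opcode bits[31:27]=0x11: or/RR
  rd@[26:25]=0x3 ⇒ x3
  rs@[24:23]=0x0 ⇒ x0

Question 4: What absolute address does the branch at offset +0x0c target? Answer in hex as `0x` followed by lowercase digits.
0xd774

@+0c  big-endian(f7 ff ff f8) = 0xf7fffff8
  op=0xf7fffff8>>27=0x1e ⇒ beq (J)
  imm@[26:0]=0x7fffff8 (s27→-8) ⇒ #-8
  target = base 0xd76c + off 0x0c + 4 + imm -8 = 0xd774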